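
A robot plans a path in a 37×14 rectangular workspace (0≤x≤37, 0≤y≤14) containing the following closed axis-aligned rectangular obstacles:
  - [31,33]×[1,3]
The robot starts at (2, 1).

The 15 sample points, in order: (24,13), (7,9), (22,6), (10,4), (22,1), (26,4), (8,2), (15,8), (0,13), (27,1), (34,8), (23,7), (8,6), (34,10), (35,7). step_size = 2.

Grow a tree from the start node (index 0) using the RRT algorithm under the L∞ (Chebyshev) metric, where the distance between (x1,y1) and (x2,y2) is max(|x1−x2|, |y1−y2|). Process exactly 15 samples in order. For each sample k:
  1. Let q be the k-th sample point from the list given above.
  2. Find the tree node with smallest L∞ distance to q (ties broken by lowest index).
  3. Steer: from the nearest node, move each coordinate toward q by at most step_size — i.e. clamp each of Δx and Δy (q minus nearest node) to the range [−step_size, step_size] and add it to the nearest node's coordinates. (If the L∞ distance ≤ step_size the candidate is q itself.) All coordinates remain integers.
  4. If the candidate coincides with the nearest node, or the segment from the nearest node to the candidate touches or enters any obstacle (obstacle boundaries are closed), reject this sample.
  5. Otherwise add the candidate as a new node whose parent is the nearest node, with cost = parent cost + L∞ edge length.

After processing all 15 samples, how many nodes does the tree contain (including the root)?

Node count: 15

1. q=(24,13) nearest=0 d=22 new=(4,3) → add node 1 parent=0 cost=2
2. q=(7,9) nearest=1 d=6 new=(6,5) → add node 2 parent=1 cost=4
3. q=(22,6) nearest=2 d=16 new=(8,6) → add node 3 parent=2 cost=6
4. q=(10,4) nearest=3 d=2 new=(10,4) → add node 4 parent=3 cost=8
5. q=(22,1) nearest=4 d=12 new=(12,2) → add node 5 parent=4 cost=10
6. q=(26,4) nearest=5 d=14 new=(14,4) → add node 6 parent=5 cost=12
7. q=(8,2) nearest=4 d=2 new=(8,2) → add node 7 parent=4 cost=10
8. q=(15,8) nearest=6 d=4 new=(15,6) → add node 8 parent=6 cost=14
9. q=(0,13) nearest=2 d=8 new=(4,7) → add node 9 parent=2 cost=6
10. q=(27,1) nearest=8 d=12 new=(17,4) → add node 10 parent=8 cost=16
11. q=(34,8) nearest=10 d=17 new=(19,6) → add node 11 parent=10 cost=18
12. q=(23,7) nearest=11 d=4 new=(21,7) → add node 12 parent=11 cost=20
13. q=(8,6) nearest=3 d=0 → coincident, reject
14. q=(34,10) nearest=12 d=13 new=(23,9) → add node 13 parent=12 cost=22
15. q=(35,7) nearest=13 d=12 new=(25,7) → add node 14 parent=13 cost=24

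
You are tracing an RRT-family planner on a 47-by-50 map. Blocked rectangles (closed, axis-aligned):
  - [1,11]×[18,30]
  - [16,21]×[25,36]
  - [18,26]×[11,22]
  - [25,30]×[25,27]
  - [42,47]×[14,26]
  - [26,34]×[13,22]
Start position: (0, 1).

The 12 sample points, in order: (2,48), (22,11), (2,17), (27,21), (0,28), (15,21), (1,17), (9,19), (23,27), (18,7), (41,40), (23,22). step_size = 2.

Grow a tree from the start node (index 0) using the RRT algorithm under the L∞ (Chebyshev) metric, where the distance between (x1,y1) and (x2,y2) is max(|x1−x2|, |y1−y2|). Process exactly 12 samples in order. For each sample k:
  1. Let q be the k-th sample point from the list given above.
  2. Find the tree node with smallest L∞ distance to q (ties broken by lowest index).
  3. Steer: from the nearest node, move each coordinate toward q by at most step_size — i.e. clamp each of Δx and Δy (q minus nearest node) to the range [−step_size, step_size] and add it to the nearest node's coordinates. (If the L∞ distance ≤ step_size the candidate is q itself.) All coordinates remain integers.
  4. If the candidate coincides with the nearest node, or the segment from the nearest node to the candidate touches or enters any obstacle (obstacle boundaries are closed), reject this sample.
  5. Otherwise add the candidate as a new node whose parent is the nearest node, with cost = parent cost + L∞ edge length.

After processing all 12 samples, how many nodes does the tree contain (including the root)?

1. q=(2,48) nearest=0 d=47 new=(2,3) → add node 1 parent=0 cost=2
2. q=(22,11) nearest=1 d=20 new=(4,5) → add node 2 parent=1 cost=4
3. q=(2,17) nearest=2 d=12 new=(2,7) → add node 3 parent=2 cost=6
4. q=(27,21) nearest=2 d=23 new=(6,7) → add node 4 parent=2 cost=6
5. q=(0,28) nearest=3 d=21 new=(0,9) → add node 5 parent=3 cost=8
6. q=(15,21) nearest=3 d=14 new=(4,9) → add node 6 parent=3 cost=8
7. q=(1,17) nearest=5 d=8 new=(1,11) → add node 7 parent=5 cost=10
8. q=(9,19) nearest=7 d=8 new=(3,13) → add node 8 parent=7 cost=12
9. q=(23,27) nearest=6 d=19 new=(6,11) → add node 9 parent=6 cost=10
10. q=(18,7) nearest=4 d=12 new=(8,7) → add node 10 parent=4 cost=8
11. q=(41,40) nearest=10 d=33 new=(10,9) → add node 11 parent=10 cost=10
12. q=(23,22) nearest=11 d=13 new=(12,11) → add node 12 parent=11 cost=12

Node count: 13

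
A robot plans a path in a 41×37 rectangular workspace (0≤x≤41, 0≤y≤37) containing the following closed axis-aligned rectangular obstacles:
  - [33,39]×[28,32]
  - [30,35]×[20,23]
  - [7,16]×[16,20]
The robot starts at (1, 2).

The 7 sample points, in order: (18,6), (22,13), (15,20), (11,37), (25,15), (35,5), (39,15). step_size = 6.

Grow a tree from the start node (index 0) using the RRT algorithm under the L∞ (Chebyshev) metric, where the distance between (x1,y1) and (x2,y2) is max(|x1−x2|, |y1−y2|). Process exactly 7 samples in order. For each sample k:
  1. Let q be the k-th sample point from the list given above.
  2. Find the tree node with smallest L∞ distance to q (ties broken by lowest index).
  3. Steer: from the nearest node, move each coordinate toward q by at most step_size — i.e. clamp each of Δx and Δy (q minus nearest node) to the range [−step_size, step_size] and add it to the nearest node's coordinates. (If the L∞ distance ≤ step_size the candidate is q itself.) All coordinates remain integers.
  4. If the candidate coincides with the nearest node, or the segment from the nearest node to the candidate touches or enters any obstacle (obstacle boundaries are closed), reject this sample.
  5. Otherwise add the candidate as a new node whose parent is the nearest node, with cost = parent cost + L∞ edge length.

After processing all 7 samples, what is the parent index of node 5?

1. q=(18,6) nearest=0 d=17 new=(7,6) → add node 1 parent=0 cost=6
2. q=(22,13) nearest=1 d=15 new=(13,12) → add node 2 parent=1 cost=12
3. q=(15,20) nearest=2 d=8 new=(15,18) → blocked by [7,16]×[16,20], reject
4. q=(11,37) nearest=2 d=25 new=(11,18) → blocked by [7,16]×[16,20], reject
5. q=(25,15) nearest=2 d=12 new=(19,15) → add node 3 parent=2 cost=18
6. q=(35,5) nearest=3 d=16 new=(25,9) → add node 4 parent=3 cost=24
7. q=(39,15) nearest=4 d=14 new=(31,15) → add node 5 parent=4 cost=30

Parent of node 5: 4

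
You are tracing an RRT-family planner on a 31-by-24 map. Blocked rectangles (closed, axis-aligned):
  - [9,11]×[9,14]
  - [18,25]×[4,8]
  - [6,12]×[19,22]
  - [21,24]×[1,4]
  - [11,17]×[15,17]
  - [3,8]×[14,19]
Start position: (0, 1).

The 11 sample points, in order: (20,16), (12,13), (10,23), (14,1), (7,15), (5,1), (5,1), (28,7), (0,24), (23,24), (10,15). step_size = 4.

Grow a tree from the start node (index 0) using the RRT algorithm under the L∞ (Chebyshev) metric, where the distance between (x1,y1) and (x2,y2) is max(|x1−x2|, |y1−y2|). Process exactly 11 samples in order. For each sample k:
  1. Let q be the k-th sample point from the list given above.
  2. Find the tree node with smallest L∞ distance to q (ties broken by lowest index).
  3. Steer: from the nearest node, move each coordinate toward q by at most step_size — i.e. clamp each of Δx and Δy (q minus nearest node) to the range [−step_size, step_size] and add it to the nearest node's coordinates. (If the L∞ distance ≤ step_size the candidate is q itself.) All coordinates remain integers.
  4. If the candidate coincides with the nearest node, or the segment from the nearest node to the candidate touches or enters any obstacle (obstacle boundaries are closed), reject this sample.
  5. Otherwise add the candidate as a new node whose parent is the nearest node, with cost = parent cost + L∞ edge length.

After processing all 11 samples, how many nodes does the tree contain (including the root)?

1. q=(20,16) nearest=0 d=20 new=(4,5) → add node 1 parent=0 cost=4
2. q=(12,13) nearest=1 d=8 new=(8,9) → add node 2 parent=1 cost=8
3. q=(10,23) nearest=2 d=14 new=(10,13) → blocked by [9,11]×[9,14], reject
4. q=(14,1) nearest=2 d=8 new=(12,5) → add node 3 parent=2 cost=12
5. q=(7,15) nearest=2 d=6 new=(7,13) → add node 4 parent=2 cost=12
6. q=(5,1) nearest=1 d=4 new=(5,1) → add node 5 parent=1 cost=8
7. q=(5,1) nearest=5 d=0 → coincident, reject
8. q=(28,7) nearest=3 d=16 new=(16,7) → add node 6 parent=3 cost=16
9. q=(0,24) nearest=4 d=11 new=(3,17) → blocked by [3,8]×[14,19], reject
10. q=(23,24) nearest=2 d=15 new=(12,13) → blocked by [9,11]×[9,14], reject
11. q=(10,15) nearest=4 d=3 new=(10,15) → add node 7 parent=4 cost=15

Node count: 8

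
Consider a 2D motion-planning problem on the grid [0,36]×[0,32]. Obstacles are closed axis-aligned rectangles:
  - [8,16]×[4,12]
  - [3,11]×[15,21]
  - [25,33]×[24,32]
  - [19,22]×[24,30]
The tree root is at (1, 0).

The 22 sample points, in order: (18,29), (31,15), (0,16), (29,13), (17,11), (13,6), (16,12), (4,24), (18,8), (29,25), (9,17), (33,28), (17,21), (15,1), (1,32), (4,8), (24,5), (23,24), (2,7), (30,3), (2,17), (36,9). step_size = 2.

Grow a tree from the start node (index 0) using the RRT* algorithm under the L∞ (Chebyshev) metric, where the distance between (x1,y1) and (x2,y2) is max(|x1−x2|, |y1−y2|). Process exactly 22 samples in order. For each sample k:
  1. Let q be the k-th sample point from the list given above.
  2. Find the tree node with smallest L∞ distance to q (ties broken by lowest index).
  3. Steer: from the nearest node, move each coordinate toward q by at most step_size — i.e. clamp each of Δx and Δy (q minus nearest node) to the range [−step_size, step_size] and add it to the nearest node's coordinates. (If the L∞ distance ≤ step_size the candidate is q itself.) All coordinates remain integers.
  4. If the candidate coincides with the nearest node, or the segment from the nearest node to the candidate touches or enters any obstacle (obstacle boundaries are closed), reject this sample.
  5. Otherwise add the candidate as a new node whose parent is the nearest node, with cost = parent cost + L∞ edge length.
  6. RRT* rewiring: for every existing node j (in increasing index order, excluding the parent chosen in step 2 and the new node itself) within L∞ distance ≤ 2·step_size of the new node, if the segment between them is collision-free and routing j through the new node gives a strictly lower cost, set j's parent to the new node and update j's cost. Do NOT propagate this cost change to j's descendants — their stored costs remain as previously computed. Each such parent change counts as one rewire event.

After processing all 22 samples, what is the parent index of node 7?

1. q=(18,29) nearest=0 d=29 new=(3,2) → add node 1 parent=0 cost=2
2. q=(31,15) nearest=1 d=28 new=(5,4) → add node 2 parent=1 cost=4
3. q=(0,16) nearest=2 d=12 new=(3,6) → add node 3 parent=2 cost=6
4. q=(29,13) nearest=2 d=24 new=(7,6) → add node 4 parent=2 cost=6
5. q=(17,11) nearest=4 d=10 new=(9,8) → blocked by [8,16]×[4,12], reject
6. q=(13,6) nearest=4 d=6 new=(9,6) → blocked by [8,16]×[4,12], reject
7. q=(16,12) nearest=4 d=9 new=(9,8) → blocked by [8,16]×[4,12], reject
8. q=(4,24) nearest=3 d=18 new=(4,8) → add node 5 parent=3 cost=8
9. q=(18,8) nearest=4 d=11 new=(9,8) → blocked by [8,16]×[4,12], reject
10. q=(29,25) nearest=4 d=22 new=(9,8) → blocked by [8,16]×[4,12], reject
11. q=(9,17) nearest=5 d=9 new=(6,10) → add node 6 parent=5 cost=10
12. q=(33,28) nearest=4 d=26 new=(9,8) → blocked by [8,16]×[4,12], reject
13. q=(17,21) nearest=6 d=11 new=(8,12) → blocked by [8,16]×[4,12], reject
14. q=(15,1) nearest=4 d=8 new=(9,4) → blocked by [8,16]×[4,12], reject
15. q=(1,32) nearest=6 d=22 new=(4,12) → add node 7 parent=6 cost=12
16. q=(4,8) nearest=5 d=0 → coincident, reject
17. q=(24,5) nearest=4 d=17 new=(9,5) → blocked by [8,16]×[4,12], reject
18. q=(23,24) nearest=6 d=17 new=(8,12) → blocked by [8,16]×[4,12], reject
19. q=(2,7) nearest=3 d=1 new=(2,7) → add node 8 parent=3 cost=7
20. q=(30,3) nearest=4 d=23 new=(9,4) → blocked by [8,16]×[4,12], reject
21. q=(2,17) nearest=7 d=5 new=(2,14) → add node 9 parent=7 cost=14
22. q=(36,9) nearest=4 d=29 new=(9,8) → blocked by [8,16]×[4,12], reject

Parent of node 7: 6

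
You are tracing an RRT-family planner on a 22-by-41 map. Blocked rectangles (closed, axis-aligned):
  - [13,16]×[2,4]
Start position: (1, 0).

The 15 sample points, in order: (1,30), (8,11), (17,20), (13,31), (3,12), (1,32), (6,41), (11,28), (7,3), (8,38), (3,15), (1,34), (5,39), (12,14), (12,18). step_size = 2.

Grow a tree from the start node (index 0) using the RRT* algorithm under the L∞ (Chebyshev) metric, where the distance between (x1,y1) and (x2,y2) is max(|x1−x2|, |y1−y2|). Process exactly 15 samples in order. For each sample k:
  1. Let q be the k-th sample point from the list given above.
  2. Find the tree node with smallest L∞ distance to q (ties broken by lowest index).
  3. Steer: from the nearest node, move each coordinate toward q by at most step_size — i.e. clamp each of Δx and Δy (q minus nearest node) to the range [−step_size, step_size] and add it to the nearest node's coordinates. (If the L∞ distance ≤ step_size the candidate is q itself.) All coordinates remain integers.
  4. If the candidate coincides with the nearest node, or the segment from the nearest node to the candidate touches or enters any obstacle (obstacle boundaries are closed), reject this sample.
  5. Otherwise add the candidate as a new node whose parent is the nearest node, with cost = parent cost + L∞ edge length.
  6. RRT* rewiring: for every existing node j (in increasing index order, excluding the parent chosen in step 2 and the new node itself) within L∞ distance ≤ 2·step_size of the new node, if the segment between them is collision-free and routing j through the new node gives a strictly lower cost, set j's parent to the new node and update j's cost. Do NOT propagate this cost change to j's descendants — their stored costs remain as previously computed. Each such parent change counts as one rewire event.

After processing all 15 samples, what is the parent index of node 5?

1. q=(1,30) nearest=0 d=30 new=(1,2) → add node 1 parent=0 cost=2
2. q=(8,11) nearest=1 d=9 new=(3,4) → add node 2 parent=1 cost=4
3. q=(17,20) nearest=2 d=16 new=(5,6) → add node 3 parent=2 cost=6
4. q=(13,31) nearest=3 d=25 new=(7,8) → add node 4 parent=3 cost=8
5. q=(3,12) nearest=4 d=4 new=(5,10) → add node 5 parent=4 cost=10
6. q=(1,32) nearest=5 d=22 new=(3,12) → add node 6 parent=5 cost=12
7. q=(6,41) nearest=6 d=29 new=(5,14) → add node 7 parent=6 cost=14
8. q=(11,28) nearest=7 d=14 new=(7,16) → add node 8 parent=7 cost=16
9. q=(7,3) nearest=3 d=3 new=(7,4) → add node 9 parent=3 cost=8
10. q=(8,38) nearest=8 d=22 new=(8,18) → add node 10 parent=8 cost=18
11. q=(3,15) nearest=7 d=2 new=(3,15) → add node 11 parent=7 cost=16
12. q=(1,34) nearest=10 d=16 new=(6,20) → add node 12 parent=10 cost=20
13. q=(5,39) nearest=12 d=19 new=(5,22) → add node 13 parent=12 cost=22
14. q=(12,14) nearest=10 d=4 new=(10,16) → add node 14 parent=10 cost=20
15. q=(12,18) nearest=14 d=2 new=(12,18) → add node 15 parent=14 cost=22

Parent of node 5: 4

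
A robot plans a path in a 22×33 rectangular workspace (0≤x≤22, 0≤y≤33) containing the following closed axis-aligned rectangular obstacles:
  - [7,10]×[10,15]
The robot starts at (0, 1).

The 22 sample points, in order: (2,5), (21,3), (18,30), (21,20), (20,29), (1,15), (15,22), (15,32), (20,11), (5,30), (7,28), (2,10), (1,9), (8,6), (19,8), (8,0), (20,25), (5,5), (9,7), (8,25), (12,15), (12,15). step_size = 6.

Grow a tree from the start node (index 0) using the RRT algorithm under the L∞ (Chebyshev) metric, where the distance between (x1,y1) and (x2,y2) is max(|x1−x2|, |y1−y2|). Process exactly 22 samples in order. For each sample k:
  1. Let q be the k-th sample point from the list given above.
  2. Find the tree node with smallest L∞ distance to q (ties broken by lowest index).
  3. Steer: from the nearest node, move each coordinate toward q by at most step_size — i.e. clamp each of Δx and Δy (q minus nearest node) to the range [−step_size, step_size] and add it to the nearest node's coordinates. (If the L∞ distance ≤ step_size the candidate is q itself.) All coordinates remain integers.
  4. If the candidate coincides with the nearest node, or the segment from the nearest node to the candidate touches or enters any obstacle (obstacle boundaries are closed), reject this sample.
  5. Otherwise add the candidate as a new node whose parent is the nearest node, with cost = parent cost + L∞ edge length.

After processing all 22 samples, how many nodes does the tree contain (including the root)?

1. q=(2,5) nearest=0 d=4 new=(2,5) → add node 1 parent=0 cost=4
2. q=(21,3) nearest=1 d=19 new=(8,3) → add node 2 parent=1 cost=10
3. q=(18,30) nearest=1 d=25 new=(8,11) → blocked by [7,10]×[10,15], reject
4. q=(21,20) nearest=2 d=17 new=(14,9) → add node 3 parent=2 cost=16
5. q=(20,29) nearest=3 d=20 new=(20,15) → add node 4 parent=3 cost=22
6. q=(1,15) nearest=1 d=10 new=(1,11) → add node 5 parent=1 cost=10
7. q=(15,22) nearest=4 d=7 new=(15,21) → add node 6 parent=4 cost=28
8. q=(15,32) nearest=6 d=11 new=(15,27) → add node 7 parent=6 cost=34
9. q=(20,11) nearest=4 d=4 new=(20,11) → add node 8 parent=4 cost=26
10. q=(5,30) nearest=6 d=10 new=(9,27) → add node 9 parent=6 cost=34
11. q=(7,28) nearest=9 d=2 new=(7,28) → add node 10 parent=9 cost=36
12. q=(2,10) nearest=5 d=1 new=(2,10) → add node 11 parent=5 cost=11
13. q=(1,9) nearest=11 d=1 new=(1,9) → add node 12 parent=11 cost=12
14. q=(8,6) nearest=2 d=3 new=(8,6) → add node 13 parent=2 cost=13
15. q=(19,8) nearest=8 d=3 new=(19,8) → add node 14 parent=8 cost=29
16. q=(8,0) nearest=2 d=3 new=(8,0) → add node 15 parent=2 cost=13
17. q=(20,25) nearest=6 d=5 new=(20,25) → add node 16 parent=6 cost=33
18. q=(5,5) nearest=1 d=3 new=(5,5) → add node 17 parent=1 cost=7
19. q=(9,7) nearest=13 d=1 new=(9,7) → add node 18 parent=13 cost=14
20. q=(8,25) nearest=9 d=2 new=(8,25) → add node 19 parent=9 cost=36
21. q=(12,15) nearest=3 d=6 new=(12,15) → add node 20 parent=3 cost=22
22. q=(12,15) nearest=20 d=0 → coincident, reject

Node count: 21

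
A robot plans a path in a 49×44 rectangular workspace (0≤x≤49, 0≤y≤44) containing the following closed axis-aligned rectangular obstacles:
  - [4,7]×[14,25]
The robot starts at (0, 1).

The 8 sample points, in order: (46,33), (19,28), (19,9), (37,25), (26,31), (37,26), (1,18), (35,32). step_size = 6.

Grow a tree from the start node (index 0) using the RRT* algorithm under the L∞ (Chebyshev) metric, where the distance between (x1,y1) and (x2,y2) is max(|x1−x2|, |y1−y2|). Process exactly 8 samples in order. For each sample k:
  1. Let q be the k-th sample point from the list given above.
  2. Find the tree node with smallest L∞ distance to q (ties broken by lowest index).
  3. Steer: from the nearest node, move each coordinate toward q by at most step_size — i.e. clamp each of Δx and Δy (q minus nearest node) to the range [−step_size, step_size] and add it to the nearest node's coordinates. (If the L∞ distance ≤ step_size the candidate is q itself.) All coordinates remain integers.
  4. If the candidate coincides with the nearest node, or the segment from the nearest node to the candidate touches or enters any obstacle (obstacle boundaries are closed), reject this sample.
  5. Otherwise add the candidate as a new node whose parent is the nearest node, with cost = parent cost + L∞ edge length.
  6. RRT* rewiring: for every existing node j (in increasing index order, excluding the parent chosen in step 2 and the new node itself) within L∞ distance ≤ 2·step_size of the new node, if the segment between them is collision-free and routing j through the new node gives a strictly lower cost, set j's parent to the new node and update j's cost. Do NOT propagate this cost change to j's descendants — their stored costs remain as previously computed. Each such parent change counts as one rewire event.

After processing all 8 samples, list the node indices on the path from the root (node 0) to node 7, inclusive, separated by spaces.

Path: 0 1 7

1. q=(46,33) nearest=0 d=46 new=(6,7) → add node 1 parent=0 cost=6
2. q=(19,28) nearest=1 d=21 new=(12,13) → add node 2 parent=1 cost=12
3. q=(19,9) nearest=2 d=7 new=(18,9) → add node 3 parent=2 cost=18
4. q=(37,25) nearest=3 d=19 new=(24,15) → add node 4 parent=3 cost=24
5. q=(26,31) nearest=4 d=16 new=(26,21) → add node 5 parent=4 cost=30
6. q=(37,26) nearest=5 d=11 new=(32,26) → add node 6 parent=5 cost=36
7. q=(1,18) nearest=1 d=11 new=(1,13) → add node 7 parent=1 cost=12
8. q=(35,32) nearest=6 d=6 new=(35,32) → add node 8 parent=6 cost=42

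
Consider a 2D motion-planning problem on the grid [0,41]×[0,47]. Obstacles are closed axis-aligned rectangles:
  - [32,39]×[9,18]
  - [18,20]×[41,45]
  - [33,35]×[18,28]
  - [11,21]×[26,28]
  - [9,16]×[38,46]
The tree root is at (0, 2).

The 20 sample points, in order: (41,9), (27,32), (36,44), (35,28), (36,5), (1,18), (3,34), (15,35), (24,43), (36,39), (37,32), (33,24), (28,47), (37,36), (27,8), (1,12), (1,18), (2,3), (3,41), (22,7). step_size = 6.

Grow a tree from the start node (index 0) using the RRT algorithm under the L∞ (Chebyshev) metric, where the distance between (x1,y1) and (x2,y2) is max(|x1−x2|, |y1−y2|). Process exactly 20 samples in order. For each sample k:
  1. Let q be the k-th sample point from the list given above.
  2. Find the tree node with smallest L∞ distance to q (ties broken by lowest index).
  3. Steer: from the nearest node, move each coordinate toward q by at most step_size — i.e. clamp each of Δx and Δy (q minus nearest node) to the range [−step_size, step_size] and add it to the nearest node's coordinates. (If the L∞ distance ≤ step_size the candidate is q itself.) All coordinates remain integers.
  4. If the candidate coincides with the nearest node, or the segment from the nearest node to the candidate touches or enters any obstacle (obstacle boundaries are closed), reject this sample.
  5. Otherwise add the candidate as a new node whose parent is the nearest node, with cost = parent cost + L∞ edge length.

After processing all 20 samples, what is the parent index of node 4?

Parent of node 4: 3

1. q=(41,9) nearest=0 d=41 new=(6,8) → add node 1 parent=0 cost=6
2. q=(27,32) nearest=1 d=24 new=(12,14) → add node 2 parent=1 cost=12
3. q=(36,44) nearest=2 d=30 new=(18,20) → add node 3 parent=2 cost=18
4. q=(35,28) nearest=3 d=17 new=(24,26) → add node 4 parent=3 cost=24
5. q=(36,5) nearest=3 d=18 new=(24,14) → add node 5 parent=3 cost=24
6. q=(1,18) nearest=1 d=10 new=(1,14) → add node 6 parent=1 cost=12
7. q=(3,34) nearest=3 d=15 new=(12,26) → blocked by [11,21]×[26,28], reject
8. q=(15,35) nearest=4 d=9 new=(18,32) → add node 7 parent=4 cost=30
9. q=(24,43) nearest=7 d=11 new=(24,38) → add node 8 parent=7 cost=36
10. q=(36,39) nearest=8 d=12 new=(30,39) → add node 9 parent=8 cost=42
11. q=(37,32) nearest=9 d=7 new=(36,33) → add node 10 parent=9 cost=48
12. q=(33,24) nearest=4 d=9 new=(30,24) → add node 11 parent=4 cost=30
13. q=(28,47) nearest=9 d=8 new=(28,45) → add node 12 parent=9 cost=48
14. q=(37,36) nearest=10 d=3 new=(37,36) → add node 13 parent=10 cost=51
15. q=(27,8) nearest=5 d=6 new=(27,8) → add node 14 parent=5 cost=30
16. q=(1,12) nearest=6 d=2 new=(1,12) → add node 15 parent=6 cost=14
17. q=(1,18) nearest=6 d=4 new=(1,18) → add node 16 parent=6 cost=16
18. q=(2,3) nearest=0 d=2 new=(2,3) → add node 17 parent=0 cost=2
19. q=(3,41) nearest=7 d=15 new=(12,38) → blocked by [9,16]×[38,46], reject
20. q=(22,7) nearest=14 d=5 new=(22,7) → add node 18 parent=14 cost=35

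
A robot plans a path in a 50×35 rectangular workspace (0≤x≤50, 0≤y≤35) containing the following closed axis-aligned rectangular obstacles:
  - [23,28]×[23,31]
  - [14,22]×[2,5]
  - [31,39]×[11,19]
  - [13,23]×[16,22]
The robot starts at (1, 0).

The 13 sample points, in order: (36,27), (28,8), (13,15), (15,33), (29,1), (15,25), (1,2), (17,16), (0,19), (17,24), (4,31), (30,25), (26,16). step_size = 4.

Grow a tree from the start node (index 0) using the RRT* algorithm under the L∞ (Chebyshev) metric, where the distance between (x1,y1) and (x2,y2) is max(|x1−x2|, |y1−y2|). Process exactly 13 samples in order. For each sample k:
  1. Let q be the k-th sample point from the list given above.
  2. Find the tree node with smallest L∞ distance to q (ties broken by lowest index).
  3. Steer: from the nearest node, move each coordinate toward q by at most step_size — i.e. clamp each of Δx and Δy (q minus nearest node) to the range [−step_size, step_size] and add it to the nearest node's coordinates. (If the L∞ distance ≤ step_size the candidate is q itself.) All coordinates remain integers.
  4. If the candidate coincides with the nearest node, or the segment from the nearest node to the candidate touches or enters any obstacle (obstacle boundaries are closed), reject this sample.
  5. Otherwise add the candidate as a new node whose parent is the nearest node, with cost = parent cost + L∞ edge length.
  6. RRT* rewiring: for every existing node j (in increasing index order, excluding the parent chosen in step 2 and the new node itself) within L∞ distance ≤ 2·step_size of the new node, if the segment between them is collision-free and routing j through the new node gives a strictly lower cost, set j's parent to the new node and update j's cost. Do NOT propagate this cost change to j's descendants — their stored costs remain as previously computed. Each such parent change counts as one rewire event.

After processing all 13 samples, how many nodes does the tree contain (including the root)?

Node count: 9

1. q=(36,27) nearest=0 d=35 new=(5,4) → add node 1 parent=0 cost=4
2. q=(28,8) nearest=1 d=23 new=(9,8) → add node 2 parent=1 cost=8
3. q=(13,15) nearest=2 d=7 new=(13,12) → add node 3 parent=2 cost=12
4. q=(15,33) nearest=3 d=21 new=(15,16) → blocked by [13,23]×[16,22], reject
5. q=(29,1) nearest=3 d=16 new=(17,8) → add node 4 parent=3 cost=16
6. q=(15,25) nearest=3 d=13 new=(15,16) → blocked by [13,23]×[16,22], reject
7. q=(1,2) nearest=0 d=2 new=(1,2) → add node 5 parent=0 cost=2
8. q=(17,16) nearest=3 d=4 new=(17,16) → blocked by [13,23]×[16,22], reject
9. q=(0,19) nearest=2 d=11 new=(5,12) → add node 6 parent=2 cost=12
10. q=(17,24) nearest=3 d=12 new=(17,16) → blocked by [13,23]×[16,22], reject
11. q=(4,31) nearest=3 d=19 new=(9,16) → add node 7 parent=3 cost=16
12. q=(30,25) nearest=3 d=17 new=(17,16) → blocked by [13,23]×[16,22], reject
13. q=(26,16) nearest=4 d=9 new=(21,12) → add node 8 parent=4 cost=20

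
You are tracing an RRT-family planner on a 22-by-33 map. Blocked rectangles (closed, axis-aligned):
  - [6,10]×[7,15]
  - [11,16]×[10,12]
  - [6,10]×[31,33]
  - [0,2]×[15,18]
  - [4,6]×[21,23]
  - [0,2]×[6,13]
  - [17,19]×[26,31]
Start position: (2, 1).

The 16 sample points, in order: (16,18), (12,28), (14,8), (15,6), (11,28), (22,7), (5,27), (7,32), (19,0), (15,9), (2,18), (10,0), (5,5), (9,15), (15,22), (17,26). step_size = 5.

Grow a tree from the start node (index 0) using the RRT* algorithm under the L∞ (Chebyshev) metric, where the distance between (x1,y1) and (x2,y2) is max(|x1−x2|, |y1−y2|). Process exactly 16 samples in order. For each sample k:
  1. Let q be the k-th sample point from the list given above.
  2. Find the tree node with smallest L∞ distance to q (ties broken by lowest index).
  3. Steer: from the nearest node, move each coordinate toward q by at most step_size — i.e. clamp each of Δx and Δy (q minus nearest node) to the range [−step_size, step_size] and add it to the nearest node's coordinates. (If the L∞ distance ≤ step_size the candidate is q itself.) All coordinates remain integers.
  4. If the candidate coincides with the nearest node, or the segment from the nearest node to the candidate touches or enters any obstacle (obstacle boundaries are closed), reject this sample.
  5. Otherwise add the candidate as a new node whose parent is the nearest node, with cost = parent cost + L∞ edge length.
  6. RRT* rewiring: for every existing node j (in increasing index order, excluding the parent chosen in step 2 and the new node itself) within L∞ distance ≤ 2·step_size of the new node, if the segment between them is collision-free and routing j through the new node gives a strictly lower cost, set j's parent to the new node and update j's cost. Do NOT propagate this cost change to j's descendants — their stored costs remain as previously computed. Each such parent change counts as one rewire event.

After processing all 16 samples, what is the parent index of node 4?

Parent of node 4: 2

1. q=(16,18) nearest=0 d=17 new=(7,6) → add node 1 parent=0 cost=5
2. q=(12,28) nearest=1 d=22 new=(12,11) → blocked by [6,10]×[7,15], reject
3. q=(14,8) nearest=1 d=7 new=(12,8) → blocked by [6,10]×[7,15], reject
4. q=(15,6) nearest=1 d=8 new=(12,6) → add node 2 parent=1 cost=10
5. q=(11,28) nearest=1 d=22 new=(11,11) → blocked by [6,10]×[7,15], reject
6. q=(22,7) nearest=2 d=10 new=(17,7) → add node 3 parent=2 cost=15
7. q=(5,27) nearest=3 d=20 new=(12,12) → blocked by [11,16]×[10,12], reject
8. q=(7,32) nearest=3 d=25 new=(12,12) → blocked by [11,16]×[10,12], reject
9. q=(19,0) nearest=2 d=7 new=(17,1) → add node 4 parent=2 cost=15
10. q=(15,9) nearest=3 d=2 new=(15,9) → add node 5 parent=3 cost=17
11. q=(2,18) nearest=1 d=12 new=(2,11) → blocked by [6,10]×[7,15], reject
12. q=(10,0) nearest=1 d=6 new=(10,1) → add node 6 parent=1 cost=10
13. q=(5,5) nearest=1 d=2 new=(5,5) → add node 7 parent=1 cost=7
14. q=(9,15) nearest=5 d=6 new=(10,14) → blocked by [6,10]×[7,15], reject
15. q=(15,22) nearest=5 d=13 new=(15,14) → blocked by [11,16]×[10,12], reject
16. q=(17,26) nearest=5 d=17 new=(17,14) → blocked by [11,16]×[10,12], reject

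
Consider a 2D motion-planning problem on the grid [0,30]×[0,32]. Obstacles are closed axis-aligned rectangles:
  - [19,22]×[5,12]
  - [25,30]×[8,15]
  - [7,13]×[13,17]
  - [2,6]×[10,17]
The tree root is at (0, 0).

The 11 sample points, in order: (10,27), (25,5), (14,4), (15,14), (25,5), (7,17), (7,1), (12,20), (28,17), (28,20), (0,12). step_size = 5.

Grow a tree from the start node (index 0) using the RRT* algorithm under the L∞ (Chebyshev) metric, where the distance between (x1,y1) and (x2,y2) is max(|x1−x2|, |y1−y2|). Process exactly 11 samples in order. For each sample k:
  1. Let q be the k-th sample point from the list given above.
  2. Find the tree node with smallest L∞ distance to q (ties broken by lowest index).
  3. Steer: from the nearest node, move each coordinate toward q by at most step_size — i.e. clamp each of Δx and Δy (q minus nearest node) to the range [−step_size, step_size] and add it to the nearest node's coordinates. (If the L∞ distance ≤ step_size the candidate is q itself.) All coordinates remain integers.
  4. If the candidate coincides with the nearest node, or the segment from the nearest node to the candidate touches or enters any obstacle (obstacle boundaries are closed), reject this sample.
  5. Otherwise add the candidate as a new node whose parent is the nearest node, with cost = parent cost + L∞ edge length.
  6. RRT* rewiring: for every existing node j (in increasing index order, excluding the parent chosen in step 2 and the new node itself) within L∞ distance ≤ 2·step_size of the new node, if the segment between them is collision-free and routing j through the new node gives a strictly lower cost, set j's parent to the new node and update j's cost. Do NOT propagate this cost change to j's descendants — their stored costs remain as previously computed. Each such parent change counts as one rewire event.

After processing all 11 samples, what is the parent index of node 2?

1. q=(10,27) nearest=0 d=27 new=(5,5) → add node 1 parent=0 cost=5
2. q=(25,5) nearest=1 d=20 new=(10,5) → add node 2 parent=1 cost=10
3. q=(14,4) nearest=2 d=4 new=(14,4) → add node 3 parent=2 cost=14
4. q=(15,14) nearest=2 d=9 new=(15,10) → add node 4 parent=2 cost=15
5. q=(25,5) nearest=4 d=10 new=(20,5) → blocked by [19,22]×[5,12], reject
6. q=(7,17) nearest=4 d=8 new=(10,15) → blocked by [7,13]×[13,17], reject
7. q=(7,1) nearest=1 d=4 new=(7,1) → add node 5 parent=1 cost=9
8. q=(12,20) nearest=4 d=10 new=(12,15) → blocked by [7,13]×[13,17], reject
9. q=(28,17) nearest=4 d=13 new=(20,15) → add node 6 parent=4 cost=20
10. q=(28,20) nearest=6 d=8 new=(25,20) → add node 7 parent=6 cost=25
11. q=(0,12) nearest=1 d=7 new=(0,10) → add node 8 parent=1 cost=10

Parent of node 2: 1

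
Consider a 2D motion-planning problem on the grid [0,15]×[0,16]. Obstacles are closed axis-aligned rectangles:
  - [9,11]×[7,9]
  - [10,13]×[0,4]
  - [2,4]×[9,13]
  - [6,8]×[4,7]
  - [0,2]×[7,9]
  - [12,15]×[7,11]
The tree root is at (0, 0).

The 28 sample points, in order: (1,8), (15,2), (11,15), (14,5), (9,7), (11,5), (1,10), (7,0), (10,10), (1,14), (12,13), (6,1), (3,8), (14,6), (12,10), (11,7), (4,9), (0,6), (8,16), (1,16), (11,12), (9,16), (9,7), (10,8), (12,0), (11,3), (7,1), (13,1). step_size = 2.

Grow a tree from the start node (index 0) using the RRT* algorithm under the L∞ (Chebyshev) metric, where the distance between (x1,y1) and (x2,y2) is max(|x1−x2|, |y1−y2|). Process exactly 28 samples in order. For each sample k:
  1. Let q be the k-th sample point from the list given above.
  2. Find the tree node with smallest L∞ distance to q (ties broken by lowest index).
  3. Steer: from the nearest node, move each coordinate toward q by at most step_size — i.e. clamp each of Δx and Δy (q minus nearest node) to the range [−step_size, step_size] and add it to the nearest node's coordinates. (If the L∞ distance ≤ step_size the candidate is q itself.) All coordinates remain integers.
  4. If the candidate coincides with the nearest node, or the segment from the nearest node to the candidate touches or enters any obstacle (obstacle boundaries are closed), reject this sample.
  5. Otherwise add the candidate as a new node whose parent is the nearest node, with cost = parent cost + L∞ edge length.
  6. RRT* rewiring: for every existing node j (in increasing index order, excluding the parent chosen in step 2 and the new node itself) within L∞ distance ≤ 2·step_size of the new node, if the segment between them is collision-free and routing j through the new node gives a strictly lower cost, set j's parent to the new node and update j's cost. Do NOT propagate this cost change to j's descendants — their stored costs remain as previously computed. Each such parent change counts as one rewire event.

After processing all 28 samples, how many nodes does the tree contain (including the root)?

1. q=(1,8) nearest=0 d=8 new=(1,2) → add node 1 parent=0 cost=2
2. q=(15,2) nearest=1 d=14 new=(3,2) → add node 2 parent=1 cost=4
3. q=(11,15) nearest=1 d=13 new=(3,4) → add node 3 parent=1 cost=4
4. q=(14,5) nearest=2 d=11 new=(5,4) → add node 4 parent=2 cost=6
5. q=(9,7) nearest=4 d=4 new=(7,6) → blocked by [6,8]×[4,7], reject
6. q=(11,5) nearest=4 d=6 new=(7,5) → blocked by [6,8]×[4,7], reject
7. q=(1,10) nearest=3 d=6 new=(1,6) → add node 5 parent=3 cost=6
8. q=(7,0) nearest=2 d=4 new=(5,0) → add node 6 parent=2 cost=6
9. q=(10,10) nearest=4 d=6 new=(7,6) → blocked by [6,8]×[4,7], reject
10. q=(1,14) nearest=5 d=8 new=(1,8) → blocked by [0,2]×[7,9], reject
11. q=(12,13) nearest=3 d=9 new=(5,6) → add node 7 parent=3 cost=6
12. q=(6,1) nearest=6 d=1 new=(6,1) → add node 8 parent=6 cost=7
13. q=(3,8) nearest=5 d=2 new=(3,8) → blocked by [0,2]×[7,9], reject
14. q=(14,6) nearest=8 d=8 new=(8,3) → add node 9 parent=8 cost=9
15. q=(12,10) nearest=4 d=7 new=(7,6) → blocked by [6,8]×[4,7], reject
16. q=(11,7) nearest=9 d=4 new=(10,5) → add node 10 parent=9 cost=11
17. q=(4,9) nearest=5 d=3 new=(3,8) → blocked by [0,2]×[7,9], reject
18. q=(0,6) nearest=5 d=1 new=(0,6) → add node 11 parent=5 cost=7
19. q=(8,16) nearest=5 d=10 new=(3,8) → blocked by [0,2]×[7,9], reject
20. q=(1,16) nearest=5 d=10 new=(1,8) → blocked by [0,2]×[7,9], reject
21. q=(11,12) nearest=7 d=6 new=(7,8) → blocked by [6,8]×[4,7], reject
22. q=(9,16) nearest=5 d=10 new=(3,8) → blocked by [0,2]×[7,9], reject
23. q=(9,7) nearest=10 d=2 new=(9,7) → blocked by [9,11]×[7,9], reject
24. q=(10,8) nearest=10 d=3 new=(10,7) → blocked by [9,11]×[7,9], reject
25. q=(12,0) nearest=9 d=4 new=(10,1) → blocked by [10,13]×[0,4], reject
26. q=(11,3) nearest=10 d=2 new=(11,3) → blocked by [10,13]×[0,4], reject
27. q=(7,1) nearest=8 d=1 new=(7,1) → add node 12 parent=8 cost=8
28. q=(13,1) nearest=10 d=4 new=(12,3) → blocked by [10,13]×[0,4], reject

Node count: 13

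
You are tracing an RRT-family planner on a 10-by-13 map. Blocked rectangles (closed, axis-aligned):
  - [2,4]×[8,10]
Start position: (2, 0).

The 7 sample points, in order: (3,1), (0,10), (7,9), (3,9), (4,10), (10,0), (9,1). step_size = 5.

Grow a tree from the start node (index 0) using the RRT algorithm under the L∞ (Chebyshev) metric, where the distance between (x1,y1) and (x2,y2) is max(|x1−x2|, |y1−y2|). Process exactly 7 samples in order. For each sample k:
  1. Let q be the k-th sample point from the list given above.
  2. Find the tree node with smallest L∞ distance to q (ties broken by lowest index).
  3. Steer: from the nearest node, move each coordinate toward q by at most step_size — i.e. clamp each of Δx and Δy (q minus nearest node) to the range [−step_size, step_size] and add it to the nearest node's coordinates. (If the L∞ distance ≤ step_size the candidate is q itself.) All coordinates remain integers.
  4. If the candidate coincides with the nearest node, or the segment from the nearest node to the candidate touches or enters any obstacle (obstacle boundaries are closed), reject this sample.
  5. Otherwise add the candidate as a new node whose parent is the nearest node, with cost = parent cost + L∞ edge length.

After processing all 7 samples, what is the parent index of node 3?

1. q=(3,1) nearest=0 d=1 new=(3,1) → add node 1 parent=0 cost=1
2. q=(0,10) nearest=1 d=9 new=(0,6) → add node 2 parent=1 cost=6
3. q=(7,9) nearest=2 d=7 new=(5,9) → blocked by [2,4]×[8,10], reject
4. q=(3,9) nearest=2 d=3 new=(3,9) → blocked by [2,4]×[8,10], reject
5. q=(4,10) nearest=2 d=4 new=(4,10) → blocked by [2,4]×[8,10], reject
6. q=(10,0) nearest=1 d=7 new=(8,0) → add node 3 parent=1 cost=6
7. q=(9,1) nearest=3 d=1 new=(9,1) → add node 4 parent=3 cost=7

Parent of node 3: 1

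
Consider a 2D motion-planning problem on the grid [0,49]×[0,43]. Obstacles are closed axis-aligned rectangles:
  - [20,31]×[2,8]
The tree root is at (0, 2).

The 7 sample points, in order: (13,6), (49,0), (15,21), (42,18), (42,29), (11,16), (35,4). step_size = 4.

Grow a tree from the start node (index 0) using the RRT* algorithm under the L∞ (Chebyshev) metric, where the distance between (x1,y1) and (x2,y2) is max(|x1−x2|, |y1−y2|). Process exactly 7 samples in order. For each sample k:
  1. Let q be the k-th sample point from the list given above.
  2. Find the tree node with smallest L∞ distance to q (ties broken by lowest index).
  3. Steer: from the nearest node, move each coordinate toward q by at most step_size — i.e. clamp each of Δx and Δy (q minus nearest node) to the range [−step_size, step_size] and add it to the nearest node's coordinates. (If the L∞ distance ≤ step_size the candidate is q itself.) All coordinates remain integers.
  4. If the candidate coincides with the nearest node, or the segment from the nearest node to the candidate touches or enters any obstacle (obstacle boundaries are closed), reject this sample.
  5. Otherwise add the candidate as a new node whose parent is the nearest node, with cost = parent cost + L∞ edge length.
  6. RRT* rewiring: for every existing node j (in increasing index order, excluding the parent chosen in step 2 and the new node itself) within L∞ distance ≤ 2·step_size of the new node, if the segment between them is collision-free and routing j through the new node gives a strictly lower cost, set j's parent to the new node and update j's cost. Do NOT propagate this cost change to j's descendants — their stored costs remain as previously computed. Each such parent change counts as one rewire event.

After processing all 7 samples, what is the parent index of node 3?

1. q=(13,6) nearest=0 d=13 new=(4,6) → add node 1 parent=0 cost=4
2. q=(49,0) nearest=1 d=45 new=(8,2) → add node 2 parent=1 cost=8
3. q=(15,21) nearest=1 d=15 new=(8,10) → add node 3 parent=1 cost=8
4. q=(42,18) nearest=2 d=34 new=(12,6) → add node 4 parent=2 cost=12
5. q=(42,29) nearest=4 d=30 new=(16,10) → add node 5 parent=4 cost=16
6. q=(11,16) nearest=3 d=6 new=(11,14) → add node 6 parent=3 cost=12
7. q=(35,4) nearest=5 d=19 new=(20,6) → blocked by [20,31]×[2,8], reject

Parent of node 3: 1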